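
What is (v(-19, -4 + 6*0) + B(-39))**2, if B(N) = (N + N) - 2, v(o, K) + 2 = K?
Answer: 7396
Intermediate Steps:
v(o, K) = -2 + K
B(N) = -2 + 2*N (B(N) = 2*N - 2 = -2 + 2*N)
(v(-19, -4 + 6*0) + B(-39))**2 = ((-2 + (-4 + 6*0)) + (-2 + 2*(-39)))**2 = ((-2 + (-4 + 0)) + (-2 - 78))**2 = ((-2 - 4) - 80)**2 = (-6 - 80)**2 = (-86)**2 = 7396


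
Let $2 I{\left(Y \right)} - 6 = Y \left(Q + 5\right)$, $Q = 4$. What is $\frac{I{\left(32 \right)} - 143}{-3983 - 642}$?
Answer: $- \frac{4}{4625} \approx -0.00086487$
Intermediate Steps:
$I{\left(Y \right)} = 3 + \frac{9 Y}{2}$ ($I{\left(Y \right)} = 3 + \frac{Y \left(4 + 5\right)}{2} = 3 + \frac{Y 9}{2} = 3 + \frac{9 Y}{2}$)
$\frac{I{\left(32 \right)} - 143}{-3983 - 642} = \frac{\left(3 + \frac{9}{2} \cdot 32\right) - 143}{-3983 - 642} = \frac{\left(3 + 144\right) - 143}{-4625} = \left(147 - 143\right) \left(- \frac{1}{4625}\right) = 4 \left(- \frac{1}{4625}\right) = - \frac{4}{4625}$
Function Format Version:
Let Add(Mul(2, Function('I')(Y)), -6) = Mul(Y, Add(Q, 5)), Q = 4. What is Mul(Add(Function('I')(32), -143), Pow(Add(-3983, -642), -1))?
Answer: Rational(-4, 4625) ≈ -0.00086487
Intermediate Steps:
Function('I')(Y) = Add(3, Mul(Rational(9, 2), Y)) (Function('I')(Y) = Add(3, Mul(Rational(1, 2), Mul(Y, Add(4, 5)))) = Add(3, Mul(Rational(1, 2), Mul(Y, 9))) = Add(3, Mul(Rational(1, 2), Mul(9, Y))) = Add(3, Mul(Rational(9, 2), Y)))
Mul(Add(Function('I')(32), -143), Pow(Add(-3983, -642), -1)) = Mul(Add(Add(3, Mul(Rational(9, 2), 32)), -143), Pow(Add(-3983, -642), -1)) = Mul(Add(Add(3, 144), -143), Pow(-4625, -1)) = Mul(Add(147, -143), Rational(-1, 4625)) = Mul(4, Rational(-1, 4625)) = Rational(-4, 4625)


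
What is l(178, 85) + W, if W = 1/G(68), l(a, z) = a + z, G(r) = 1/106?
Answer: 369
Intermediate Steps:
G(r) = 1/106
W = 106 (W = 1/(1/106) = 106)
l(178, 85) + W = (178 + 85) + 106 = 263 + 106 = 369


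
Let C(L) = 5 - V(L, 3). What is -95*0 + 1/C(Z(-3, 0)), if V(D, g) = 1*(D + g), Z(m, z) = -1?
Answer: ⅓ ≈ 0.33333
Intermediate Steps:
V(D, g) = D + g
C(L) = 2 - L (C(L) = 5 - (L + 3) = 5 - (3 + L) = 5 + (-3 - L) = 2 - L)
-95*0 + 1/C(Z(-3, 0)) = -95*0 + 1/(2 - 1*(-1)) = 0 + 1/(2 + 1) = 0 + 1/3 = 0 + ⅓ = ⅓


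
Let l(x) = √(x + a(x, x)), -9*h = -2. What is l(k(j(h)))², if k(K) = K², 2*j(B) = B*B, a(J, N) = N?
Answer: 8/6561 ≈ 0.0012193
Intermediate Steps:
h = 2/9 (h = -⅑*(-2) = 2/9 ≈ 0.22222)
j(B) = B²/2 (j(B) = (B*B)/2 = B²/2)
l(x) = √2*√x (l(x) = √(x + x) = √(2*x) = √2*√x)
l(k(j(h)))² = (√2*√(((2/9)²/2)²))² = (√2*√(((½)*(4/81))²))² = (√2*√((2/81)²))² = (√2*√(4/6561))² = (√2*(2/81))² = (2*√2/81)² = 8/6561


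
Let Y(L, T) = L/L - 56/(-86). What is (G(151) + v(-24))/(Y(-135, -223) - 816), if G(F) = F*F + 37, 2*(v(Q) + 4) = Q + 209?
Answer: -1971679/70034 ≈ -28.153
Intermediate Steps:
v(Q) = 201/2 + Q/2 (v(Q) = -4 + (Q + 209)/2 = -4 + (209 + Q)/2 = -4 + (209/2 + Q/2) = 201/2 + Q/2)
Y(L, T) = 71/43 (Y(L, T) = 1 - 56*(-1/86) = 1 + 28/43 = 71/43)
G(F) = 37 + F**2 (G(F) = F**2 + 37 = 37 + F**2)
(G(151) + v(-24))/(Y(-135, -223) - 816) = ((37 + 151**2) + (201/2 + (1/2)*(-24)))/(71/43 - 816) = ((37 + 22801) + (201/2 - 12))/(-35017/43) = (22838 + 177/2)*(-43/35017) = (45853/2)*(-43/35017) = -1971679/70034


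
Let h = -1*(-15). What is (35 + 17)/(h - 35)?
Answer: -13/5 ≈ -2.6000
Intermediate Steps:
h = 15
(35 + 17)/(h - 35) = (35 + 17)/(15 - 35) = 52/(-20) = 52*(-1/20) = -13/5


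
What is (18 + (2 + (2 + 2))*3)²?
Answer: 1296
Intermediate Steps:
(18 + (2 + (2 + 2))*3)² = (18 + (2 + 4)*3)² = (18 + 6*3)² = (18 + 18)² = 36² = 1296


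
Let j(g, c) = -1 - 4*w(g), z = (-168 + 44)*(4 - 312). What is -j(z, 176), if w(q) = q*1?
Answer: 152769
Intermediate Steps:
w(q) = q
z = 38192 (z = -124*(-308) = 38192)
j(g, c) = -1 - 4*g
-j(z, 176) = -(-1 - 4*38192) = -(-1 - 152768) = -1*(-152769) = 152769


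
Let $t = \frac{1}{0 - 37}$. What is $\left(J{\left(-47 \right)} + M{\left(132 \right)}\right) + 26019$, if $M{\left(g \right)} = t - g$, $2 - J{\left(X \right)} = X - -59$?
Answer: $\frac{957448}{37} \approx 25877.0$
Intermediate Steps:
$J{\left(X \right)} = -57 - X$ ($J{\left(X \right)} = 2 - \left(X - -59\right) = 2 - \left(X + 59\right) = 2 - \left(59 + X\right) = -57 - X$)
$t = - \frac{1}{37}$ ($t = \frac{1}{-37} = - \frac{1}{37} \approx -0.027027$)
$M{\left(g \right)} = - \frac{1}{37} - g$
$\left(J{\left(-47 \right)} + M{\left(132 \right)}\right) + 26019 = \left(\left(-57 - -47\right) - \frac{4885}{37}\right) + 26019 = \left(\left(-57 + 47\right) - \frac{4885}{37}\right) + 26019 = \left(-10 - \frac{4885}{37}\right) + 26019 = - \frac{5255}{37} + 26019 = \frac{957448}{37}$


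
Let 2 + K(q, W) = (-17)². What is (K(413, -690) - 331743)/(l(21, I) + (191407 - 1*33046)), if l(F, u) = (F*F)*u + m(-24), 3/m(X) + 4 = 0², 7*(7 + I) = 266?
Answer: -1325824/688125 ≈ -1.9267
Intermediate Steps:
I = 31 (I = -7 + (⅐)*266 = -7 + 38 = 31)
m(X) = -¾ (m(X) = 3/(-4 + 0²) = 3/(-4 + 0) = 3/(-4) = 3*(-¼) = -¾)
K(q, W) = 287 (K(q, W) = -2 + (-17)² = -2 + 289 = 287)
l(F, u) = -¾ + u*F² (l(F, u) = (F*F)*u - ¾ = F²*u - ¾ = u*F² - ¾ = -¾ + u*F²)
(K(413, -690) - 331743)/(l(21, I) + (191407 - 1*33046)) = (287 - 331743)/((-¾ + 31*21²) + (191407 - 1*33046)) = -331456/((-¾ + 31*441) + (191407 - 33046)) = -331456/((-¾ + 13671) + 158361) = -331456/(54681/4 + 158361) = -331456/688125/4 = -331456*4/688125 = -1325824/688125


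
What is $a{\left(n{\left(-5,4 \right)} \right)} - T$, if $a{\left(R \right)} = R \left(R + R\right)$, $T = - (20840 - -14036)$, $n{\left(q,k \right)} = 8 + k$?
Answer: $35164$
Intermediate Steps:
$T = -34876$ ($T = - (20840 + 14036) = \left(-1\right) 34876 = -34876$)
$a{\left(R \right)} = 2 R^{2}$ ($a{\left(R \right)} = R 2 R = 2 R^{2}$)
$a{\left(n{\left(-5,4 \right)} \right)} - T = 2 \left(8 + 4\right)^{2} - -34876 = 2 \cdot 12^{2} + 34876 = 2 \cdot 144 + 34876 = 288 + 34876 = 35164$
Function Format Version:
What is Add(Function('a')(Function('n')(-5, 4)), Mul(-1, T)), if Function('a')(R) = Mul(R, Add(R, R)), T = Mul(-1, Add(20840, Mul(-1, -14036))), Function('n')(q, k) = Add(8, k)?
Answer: 35164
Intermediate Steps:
T = -34876 (T = Mul(-1, Add(20840, 14036)) = Mul(-1, 34876) = -34876)
Function('a')(R) = Mul(2, Pow(R, 2)) (Function('a')(R) = Mul(R, Mul(2, R)) = Mul(2, Pow(R, 2)))
Add(Function('a')(Function('n')(-5, 4)), Mul(-1, T)) = Add(Mul(2, Pow(Add(8, 4), 2)), Mul(-1, -34876)) = Add(Mul(2, Pow(12, 2)), 34876) = Add(Mul(2, 144), 34876) = Add(288, 34876) = 35164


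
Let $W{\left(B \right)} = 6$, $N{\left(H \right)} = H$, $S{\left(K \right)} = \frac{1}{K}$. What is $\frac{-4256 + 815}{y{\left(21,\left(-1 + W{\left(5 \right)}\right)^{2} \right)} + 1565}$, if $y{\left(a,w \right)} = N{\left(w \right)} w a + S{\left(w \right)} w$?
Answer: $- \frac{1147}{4897} \approx -0.23423$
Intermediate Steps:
$y{\left(a,w \right)} = 1 + a w^{2}$ ($y{\left(a,w \right)} = w w a + \frac{w}{w} = w^{2} a + 1 = a w^{2} + 1 = 1 + a w^{2}$)
$\frac{-4256 + 815}{y{\left(21,\left(-1 + W{\left(5 \right)}\right)^{2} \right)} + 1565} = \frac{-4256 + 815}{\left(1 + 21 \left(\left(-1 + 6\right)^{2}\right)^{2}\right) + 1565} = - \frac{3441}{\left(1 + 21 \left(5^{2}\right)^{2}\right) + 1565} = - \frac{3441}{\left(1 + 21 \cdot 25^{2}\right) + 1565} = - \frac{3441}{\left(1 + 21 \cdot 625\right) + 1565} = - \frac{3441}{\left(1 + 13125\right) + 1565} = - \frac{3441}{13126 + 1565} = - \frac{3441}{14691} = \left(-3441\right) \frac{1}{14691} = - \frac{1147}{4897}$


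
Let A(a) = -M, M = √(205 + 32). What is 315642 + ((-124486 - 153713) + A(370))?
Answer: 37443 - √237 ≈ 37428.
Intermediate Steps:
M = √237 ≈ 15.395
A(a) = -√237
315642 + ((-124486 - 153713) + A(370)) = 315642 + ((-124486 - 153713) - √237) = 315642 + (-278199 - √237) = 37443 - √237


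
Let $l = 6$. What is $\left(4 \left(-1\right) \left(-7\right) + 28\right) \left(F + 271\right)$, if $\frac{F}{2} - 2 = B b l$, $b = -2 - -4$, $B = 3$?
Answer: $19432$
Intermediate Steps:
$b = 2$ ($b = -2 + 4 = 2$)
$F = 76$ ($F = 4 + 2 \cdot 3 \cdot 2 \cdot 6 = 4 + 2 \cdot 6 \cdot 6 = 4 + 2 \cdot 36 = 4 + 72 = 76$)
$\left(4 \left(-1\right) \left(-7\right) + 28\right) \left(F + 271\right) = \left(4 \left(-1\right) \left(-7\right) + 28\right) \left(76 + 271\right) = \left(\left(-4\right) \left(-7\right) + 28\right) 347 = \left(28 + 28\right) 347 = 56 \cdot 347 = 19432$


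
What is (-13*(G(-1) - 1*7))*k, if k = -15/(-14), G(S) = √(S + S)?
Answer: 195/2 - 195*I*√2/14 ≈ 97.5 - 19.698*I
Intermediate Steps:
G(S) = √2*√S (G(S) = √(2*S) = √2*√S)
k = 15/14 (k = -15*(-1/14) = 15/14 ≈ 1.0714)
(-13*(G(-1) - 1*7))*k = -13*(√2*√(-1) - 1*7)*(15/14) = -13*(√2*I - 7)*(15/14) = -13*(I*√2 - 7)*(15/14) = -13*(-7 + I*√2)*(15/14) = (91 - 13*I*√2)*(15/14) = 195/2 - 195*I*√2/14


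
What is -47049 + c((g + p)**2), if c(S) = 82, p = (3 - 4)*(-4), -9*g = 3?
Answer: -46967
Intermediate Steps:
g = -1/3 (g = -1/9*3 = -1/3 ≈ -0.33333)
p = 4 (p = -1*(-4) = 4)
-47049 + c((g + p)**2) = -47049 + 82 = -46967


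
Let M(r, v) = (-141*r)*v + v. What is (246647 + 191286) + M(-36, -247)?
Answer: -816086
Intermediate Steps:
M(r, v) = v - 141*r*v (M(r, v) = -141*r*v + v = v - 141*r*v)
(246647 + 191286) + M(-36, -247) = (246647 + 191286) - 247*(1 - 141*(-36)) = 437933 - 247*(1 + 5076) = 437933 - 247*5077 = 437933 - 1254019 = -816086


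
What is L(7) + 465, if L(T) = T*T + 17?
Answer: 531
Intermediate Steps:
L(T) = 17 + T² (L(T) = T² + 17 = 17 + T²)
L(7) + 465 = (17 + 7²) + 465 = (17 + 49) + 465 = 66 + 465 = 531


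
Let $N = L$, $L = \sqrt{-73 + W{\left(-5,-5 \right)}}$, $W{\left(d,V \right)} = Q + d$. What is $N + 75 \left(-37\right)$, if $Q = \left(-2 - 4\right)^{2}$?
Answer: $-2775 + i \sqrt{42} \approx -2775.0 + 6.4807 i$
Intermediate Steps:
$Q = 36$ ($Q = \left(-6\right)^{2} = 36$)
$W{\left(d,V \right)} = 36 + d$
$L = i \sqrt{42}$ ($L = \sqrt{-73 + \left(36 - 5\right)} = \sqrt{-73 + 31} = \sqrt{-42} = i \sqrt{42} \approx 6.4807 i$)
$N = i \sqrt{42} \approx 6.4807 i$
$N + 75 \left(-37\right) = i \sqrt{42} + 75 \left(-37\right) = i \sqrt{42} - 2775 = -2775 + i \sqrt{42}$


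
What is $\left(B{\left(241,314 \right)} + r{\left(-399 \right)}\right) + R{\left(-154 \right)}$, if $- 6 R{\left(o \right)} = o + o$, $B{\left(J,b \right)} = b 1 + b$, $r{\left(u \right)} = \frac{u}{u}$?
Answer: $\frac{2041}{3} \approx 680.33$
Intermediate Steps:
$r{\left(u \right)} = 1$
$B{\left(J,b \right)} = 2 b$ ($B{\left(J,b \right)} = b + b = 2 b$)
$R{\left(o \right)} = - \frac{o}{3}$ ($R{\left(o \right)} = - \frac{o + o}{6} = - \frac{2 o}{6} = - \frac{o}{3}$)
$\left(B{\left(241,314 \right)} + r{\left(-399 \right)}\right) + R{\left(-154 \right)} = \left(2 \cdot 314 + 1\right) - - \frac{154}{3} = \left(628 + 1\right) + \frac{154}{3} = 629 + \frac{154}{3} = \frac{2041}{3}$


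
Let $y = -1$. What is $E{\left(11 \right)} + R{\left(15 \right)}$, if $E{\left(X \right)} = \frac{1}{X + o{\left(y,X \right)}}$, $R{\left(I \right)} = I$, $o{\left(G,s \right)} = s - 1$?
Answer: $\frac{316}{21} \approx 15.048$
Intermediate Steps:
$o{\left(G,s \right)} = -1 + s$
$E{\left(X \right)} = \frac{1}{-1 + 2 X}$ ($E{\left(X \right)} = \frac{1}{X + \left(-1 + X\right)} = \frac{1}{-1 + 2 X}$)
$E{\left(11 \right)} + R{\left(15 \right)} = \frac{1}{-1 + 2 \cdot 11} + 15 = \frac{1}{-1 + 22} + 15 = \frac{1}{21} + 15 = \frac{316}{21}$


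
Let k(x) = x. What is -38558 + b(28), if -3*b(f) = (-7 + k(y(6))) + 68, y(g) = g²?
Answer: -115771/3 ≈ -38590.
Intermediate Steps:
b(f) = -97/3 (b(f) = -((-7 + 6²) + 68)/3 = -((-7 + 36) + 68)/3 = -(29 + 68)/3 = -⅓*97 = -97/3)
-38558 + b(28) = -38558 - 97/3 = -115771/3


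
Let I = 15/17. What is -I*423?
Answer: -6345/17 ≈ -373.24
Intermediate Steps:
I = 15/17 (I = 15*(1/17) = 15/17 ≈ 0.88235)
-I*423 = -15*423/17 = -1*6345/17 = -6345/17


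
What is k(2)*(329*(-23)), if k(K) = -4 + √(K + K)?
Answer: 15134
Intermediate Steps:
k(K) = -4 + √2*√K (k(K) = -4 + √(2*K) = -4 + √2*√K)
k(2)*(329*(-23)) = (-4 + √2*√2)*(329*(-23)) = (-4 + 2)*(-7567) = -2*(-7567) = 15134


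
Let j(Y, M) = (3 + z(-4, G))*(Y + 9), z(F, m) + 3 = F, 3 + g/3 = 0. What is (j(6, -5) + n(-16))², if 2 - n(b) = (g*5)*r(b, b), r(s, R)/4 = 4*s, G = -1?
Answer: 134050084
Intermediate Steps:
g = -9 (g = -9 + 3*0 = -9 + 0 = -9)
z(F, m) = -3 + F
r(s, R) = 16*s (r(s, R) = 4*(4*s) = 16*s)
n(b) = 2 + 720*b (n(b) = 2 - (-9*5)*16*b = 2 - (-45)*16*b = 2 - (-720)*b = 2 + 720*b)
j(Y, M) = -36 - 4*Y (j(Y, M) = (3 + (-3 - 4))*(Y + 9) = (3 - 7)*(9 + Y) = -4*(9 + Y) = -36 - 4*Y)
(j(6, -5) + n(-16))² = ((-36 - 4*6) + (2 + 720*(-16)))² = ((-36 - 24) + (2 - 11520))² = (-60 - 11518)² = (-11578)² = 134050084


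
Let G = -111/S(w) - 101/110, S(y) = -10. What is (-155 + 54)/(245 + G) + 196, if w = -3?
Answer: 549061/2807 ≈ 195.60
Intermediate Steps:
G = 112/11 (G = -111/(-10) - 101/110 = -111*(-1/10) - 101*1/110 = 111/10 - 101/110 = 112/11 ≈ 10.182)
(-155 + 54)/(245 + G) + 196 = (-155 + 54)/(245 + 112/11) + 196 = -101/2807/11 + 196 = -101*11/2807 + 196 = -1111/2807 + 196 = 549061/2807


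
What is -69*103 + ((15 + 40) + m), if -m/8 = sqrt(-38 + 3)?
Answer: -7052 - 8*I*sqrt(35) ≈ -7052.0 - 47.329*I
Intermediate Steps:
m = -8*I*sqrt(35) (m = -8*sqrt(-38 + 3) = -8*I*sqrt(35) ≈ -47.329*I)
-69*103 + ((15 + 40) + m) = -69*103 + ((15 + 40) - 8*I*sqrt(35)) = -7107 + (55 - 8*I*sqrt(35)) = -7052 - 8*I*sqrt(35)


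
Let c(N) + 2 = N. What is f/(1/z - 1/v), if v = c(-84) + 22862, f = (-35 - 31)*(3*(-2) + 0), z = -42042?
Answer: -1620466848/277 ≈ -5.8501e+6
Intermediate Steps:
c(N) = -2 + N
f = 396 (f = -66*(-6 + 0) = -66*(-6) = 396)
v = 22776 (v = (-2 - 84) + 22862 = -86 + 22862 = 22776)
f/(1/z - 1/v) = 396/(1/(-42042) - 1/22776) = 396/(-1/42042 - 1*1/22776) = 396/(-1/42042 - 1/22776) = 396/(-277/4092088) = 396*(-4092088/277) = -1620466848/277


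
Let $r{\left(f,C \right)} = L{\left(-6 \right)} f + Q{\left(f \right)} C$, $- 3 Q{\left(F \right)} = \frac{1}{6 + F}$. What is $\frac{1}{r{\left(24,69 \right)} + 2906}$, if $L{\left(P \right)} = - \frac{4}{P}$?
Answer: $\frac{30}{87637} \approx 0.00034232$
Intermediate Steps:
$Q{\left(F \right)} = - \frac{1}{3 \left(6 + F\right)}$
$r{\left(f,C \right)} = \frac{2 f}{3} - \frac{C}{18 + 3 f}$ ($r{\left(f,C \right)} = - \frac{4}{-6} f + - \frac{1}{18 + 3 f} C = \left(-4\right) \left(- \frac{1}{6}\right) f - \frac{C}{18 + 3 f} = \frac{2 f}{3} - \frac{C}{18 + 3 f}$)
$\frac{1}{r{\left(24,69 \right)} + 2906} = \frac{1}{\frac{\left(-1\right) 69 + 2 \cdot 24 \left(6 + 24\right)}{3 \left(6 + 24\right)} + 2906} = \frac{1}{\frac{-69 + 2 \cdot 24 \cdot 30}{3 \cdot 30} + 2906} = \frac{1}{\frac{1}{3} \cdot \frac{1}{30} \left(-69 + 1440\right) + 2906} = \frac{1}{\frac{1}{3} \cdot \frac{1}{30} \cdot 1371 + 2906} = \frac{1}{\frac{457}{30} + 2906} = \frac{1}{\frac{87637}{30}} = \frac{30}{87637}$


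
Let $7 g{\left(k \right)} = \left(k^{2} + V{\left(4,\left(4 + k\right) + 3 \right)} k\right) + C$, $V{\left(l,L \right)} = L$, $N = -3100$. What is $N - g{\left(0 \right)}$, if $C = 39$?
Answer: $- \frac{21739}{7} \approx -3105.6$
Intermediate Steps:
$g{\left(k \right)} = \frac{39}{7} + \frac{k^{2}}{7} + \frac{k \left(7 + k\right)}{7}$ ($g{\left(k \right)} = \frac{\left(k^{2} + \left(\left(4 + k\right) + 3\right) k\right) + 39}{7} = \frac{\left(k^{2} + \left(7 + k\right) k\right) + 39}{7} = \frac{\left(k^{2} + k \left(7 + k\right)\right) + 39}{7} = \frac{39 + k^{2} + k \left(7 + k\right)}{7} = \frac{39}{7} + \frac{k^{2}}{7} + \frac{k \left(7 + k\right)}{7}$)
$N - g{\left(0 \right)} = -3100 - \left(\frac{39}{7} + \frac{0^{2}}{7} + \frac{1}{7} \cdot 0 \left(7 + 0\right)\right) = -3100 - \left(\frac{39}{7} + \frac{1}{7} \cdot 0 + \frac{1}{7} \cdot 0 \cdot 7\right) = -3100 - \left(\frac{39}{7} + 0 + 0\right) = -3100 - \frac{39}{7} = - \frac{21739}{7}$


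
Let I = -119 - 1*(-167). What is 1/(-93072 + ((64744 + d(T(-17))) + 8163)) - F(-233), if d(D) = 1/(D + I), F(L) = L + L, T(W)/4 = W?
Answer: 187938246/403301 ≈ 466.00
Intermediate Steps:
T(W) = 4*W
F(L) = 2*L
I = 48 (I = -119 + 167 = 48)
d(D) = 1/(48 + D) (d(D) = 1/(D + 48) = 1/(48 + D))
1/(-93072 + ((64744 + d(T(-17))) + 8163)) - F(-233) = 1/(-93072 + ((64744 + 1/(48 + 4*(-17))) + 8163)) - 2*(-233) = 1/(-93072 + ((64744 + 1/(48 - 68)) + 8163)) - 1*(-466) = 1/(-93072 + ((64744 + 1/(-20)) + 8163)) + 466 = 1/(-93072 + ((64744 - 1/20) + 8163)) + 466 = 1/(-93072 + (1294879/20 + 8163)) + 466 = 1/(-93072 + 1458139/20) + 466 = 1/(-403301/20) + 466 = -20/403301 + 466 = 187938246/403301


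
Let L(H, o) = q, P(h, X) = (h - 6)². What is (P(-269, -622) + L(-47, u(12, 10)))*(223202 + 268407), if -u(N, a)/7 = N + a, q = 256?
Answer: 37303782529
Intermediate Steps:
P(h, X) = (-6 + h)²
u(N, a) = -7*N - 7*a (u(N, a) = -7*(N + a) = -7*N - 7*a)
L(H, o) = 256
(P(-269, -622) + L(-47, u(12, 10)))*(223202 + 268407) = ((-6 - 269)² + 256)*(223202 + 268407) = ((-275)² + 256)*491609 = (75625 + 256)*491609 = 75881*491609 = 37303782529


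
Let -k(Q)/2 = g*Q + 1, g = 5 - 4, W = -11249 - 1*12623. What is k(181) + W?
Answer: -24236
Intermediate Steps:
W = -23872 (W = -11249 - 12623 = -23872)
g = 1
k(Q) = -2 - 2*Q (k(Q) = -2*(1*Q + 1) = -2*(Q + 1) = -2*(1 + Q) = -2 - 2*Q)
k(181) + W = (-2 - 2*181) - 23872 = (-2 - 362) - 23872 = -364 - 23872 = -24236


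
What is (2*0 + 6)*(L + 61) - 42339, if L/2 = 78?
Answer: -41037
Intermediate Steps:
L = 156 (L = 2*78 = 156)
(2*0 + 6)*(L + 61) - 42339 = (2*0 + 6)*(156 + 61) - 42339 = (0 + 6)*217 - 42339 = 6*217 - 42339 = 1302 - 42339 = -41037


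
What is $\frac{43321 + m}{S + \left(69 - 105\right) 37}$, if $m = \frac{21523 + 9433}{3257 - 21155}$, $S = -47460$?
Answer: $- \frac{387664151}{436639608} \approx -0.88784$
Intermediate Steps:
$m = - \frac{15478}{8949}$ ($m = \frac{30956}{-17898} = 30956 \left(- \frac{1}{17898}\right) = - \frac{15478}{8949} \approx -1.7296$)
$\frac{43321 + m}{S + \left(69 - 105\right) 37} = \frac{43321 - \frac{15478}{8949}}{-47460 + \left(69 - 105\right) 37} = \frac{387664151}{8949 \left(-47460 - 1332\right)} = \frac{387664151}{8949 \left(-48792\right)} = \frac{387664151}{8949} \left(- \frac{1}{48792}\right) = - \frac{387664151}{436639608}$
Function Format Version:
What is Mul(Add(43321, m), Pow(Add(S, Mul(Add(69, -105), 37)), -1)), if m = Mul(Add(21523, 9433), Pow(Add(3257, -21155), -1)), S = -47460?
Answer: Rational(-387664151, 436639608) ≈ -0.88784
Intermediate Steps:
m = Rational(-15478, 8949) (m = Mul(30956, Pow(-17898, -1)) = Mul(30956, Rational(-1, 17898)) = Rational(-15478, 8949) ≈ -1.7296)
Mul(Add(43321, m), Pow(Add(S, Mul(Add(69, -105), 37)), -1)) = Mul(Add(43321, Rational(-15478, 8949)), Pow(Add(-47460, Mul(Add(69, -105), 37)), -1)) = Mul(Rational(387664151, 8949), Pow(Add(-47460, Mul(-36, 37)), -1)) = Mul(Rational(387664151, 8949), Pow(Add(-47460, -1332), -1)) = Mul(Rational(387664151, 8949), Pow(-48792, -1)) = Mul(Rational(387664151, 8949), Rational(-1, 48792)) = Rational(-387664151, 436639608)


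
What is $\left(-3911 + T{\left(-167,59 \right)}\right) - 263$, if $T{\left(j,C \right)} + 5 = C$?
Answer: $-4120$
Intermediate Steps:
$T{\left(j,C \right)} = -5 + C$
$\left(-3911 + T{\left(-167,59 \right)}\right) - 263 = \left(-3911 + \left(-5 + 59\right)\right) - 263 = \left(-3911 + 54\right) - 263 = -3857 - 263 = -4120$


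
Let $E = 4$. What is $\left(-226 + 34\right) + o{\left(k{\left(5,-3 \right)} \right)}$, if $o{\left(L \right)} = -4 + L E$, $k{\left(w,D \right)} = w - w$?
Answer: $-196$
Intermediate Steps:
$k{\left(w,D \right)} = 0$
$o{\left(L \right)} = -4 + 4 L$ ($o{\left(L \right)} = -4 + L 4 = -4 + 4 L$)
$\left(-226 + 34\right) + o{\left(k{\left(5,-3 \right)} \right)} = \left(-226 + 34\right) + \left(-4 + 4 \cdot 0\right) = -192 + \left(-4 + 0\right) = -192 - 4 = -196$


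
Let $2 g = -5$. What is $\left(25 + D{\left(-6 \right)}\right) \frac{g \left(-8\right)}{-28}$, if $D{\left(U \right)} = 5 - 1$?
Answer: $- \frac{145}{7} \approx -20.714$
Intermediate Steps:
$g = - \frac{5}{2}$ ($g = \frac{1}{2} \left(-5\right) = - \frac{5}{2} \approx -2.5$)
$D{\left(U \right)} = 4$ ($D{\left(U \right)} = 5 - 1 = 4$)
$\left(25 + D{\left(-6 \right)}\right) \frac{g \left(-8\right)}{-28} = \left(25 + 4\right) \frac{\left(- \frac{5}{2}\right) \left(-8\right)}{-28} = 29 \cdot 20 \left(- \frac{1}{28}\right) = 29 \left(- \frac{5}{7}\right) = - \frac{145}{7}$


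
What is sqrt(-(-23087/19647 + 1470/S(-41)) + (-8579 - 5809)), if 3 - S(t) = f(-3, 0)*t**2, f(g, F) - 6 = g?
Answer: 7*I*sqrt(201479116166)/26196 ≈ 119.94*I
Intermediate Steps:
f(g, F) = 6 + g
S(t) = 3 - 3*t**2 (S(t) = 3 - (6 - 3)*t**2 = 3 - 3*t**2)
sqrt(-(-23087/19647 + 1470/S(-41)) + (-8579 - 5809)) = sqrt(-(-23087/19647 + 1470/(3 - 3*(-41)**2)) + (-8579 - 5809)) = sqrt(-(-23087*1/19647 + 1470/(3 - 3*1681)) - 14388) = sqrt(-(-23087/19647 + 1470/(3 - 5043)) - 14388) = sqrt(-(-23087/19647 + 1470/(-5040)) - 14388) = sqrt(-(-23087/19647 + 1470*(-1/5040)) - 14388) = sqrt(-(-23087/19647 - 7/24) - 14388) = sqrt(-1*(-230539/157176) - 14388) = sqrt(230539/157176 - 14388) = sqrt(-2261217749/157176) = 7*I*sqrt(201479116166)/26196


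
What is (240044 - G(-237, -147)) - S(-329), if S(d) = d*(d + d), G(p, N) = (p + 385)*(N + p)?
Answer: 80394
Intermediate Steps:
G(p, N) = (385 + p)*(N + p)
S(d) = 2*d**2 (S(d) = d*(2*d) = 2*d**2)
(240044 - G(-237, -147)) - S(-329) = (240044 - ((-237)**2 + 385*(-147) + 385*(-237) - 147*(-237))) - 2*(-329)**2 = (240044 - (56169 - 56595 - 91245 + 34839)) - 2*108241 = (240044 - 1*(-56832)) - 1*216482 = (240044 + 56832) - 216482 = 296876 - 216482 = 80394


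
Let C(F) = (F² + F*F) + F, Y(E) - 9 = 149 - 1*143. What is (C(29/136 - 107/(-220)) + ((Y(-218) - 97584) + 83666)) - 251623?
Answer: -7428095999491/27975200 ≈ -2.6552e+5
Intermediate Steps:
Y(E) = 15 (Y(E) = 9 + (149 - 1*143) = 9 + (149 - 143) = 9 + 6 = 15)
C(F) = F + 2*F² (C(F) = (F² + F²) + F = 2*F² + F = F + 2*F²)
(C(29/136 - 107/(-220)) + ((Y(-218) - 97584) + 83666)) - 251623 = ((29/136 - 107/(-220))*(1 + 2*(29/136 - 107/(-220))) + ((15 - 97584) + 83666)) - 251623 = ((29*(1/136) - 107*(-1/220))*(1 + 2*(29*(1/136) - 107*(-1/220))) + (-97569 + 83666)) - 251623 = ((29/136 + 107/220)*(1 + 2*(29/136 + 107/220)) - 13903) - 251623 = (5233*(1 + 2*(5233/7480))/7480 - 13903) - 251623 = (5233*(1 + 5233/3740)/7480 - 13903) - 251623 = ((5233/7480)*(8973/3740) - 13903) - 251623 = (46955709/27975200 - 13903) - 251623 = -388892249891/27975200 - 251623 = -7428095999491/27975200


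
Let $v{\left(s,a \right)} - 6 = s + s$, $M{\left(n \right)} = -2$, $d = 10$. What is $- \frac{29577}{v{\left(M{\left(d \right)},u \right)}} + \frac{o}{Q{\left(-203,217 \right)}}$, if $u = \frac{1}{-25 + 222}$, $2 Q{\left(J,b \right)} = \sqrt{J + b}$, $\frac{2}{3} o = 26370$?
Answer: $- \frac{29577}{2} + \frac{39555 \sqrt{14}}{7} \approx 6354.5$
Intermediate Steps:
$o = 39555$ ($o = \frac{3}{2} \cdot 26370 = 39555$)
$Q{\left(J,b \right)} = \frac{\sqrt{J + b}}{2}$
$u = \frac{1}{197} \approx 0.0050761$
$v{\left(s,a \right)} = 6 + 2 s$ ($v{\left(s,a \right)} = 6 + \left(s + s\right) = 6 + 2 s$)
$- \frac{29577}{v{\left(M{\left(d \right)},u \right)}} + \frac{o}{Q{\left(-203,217 \right)}} = - \frac{29577}{6 + 2 \left(-2\right)} + \frac{39555}{\frac{1}{2} \sqrt{-203 + 217}} = - \frac{29577}{6 - 4} + \frac{39555}{\frac{1}{2} \sqrt{14}} = - \frac{29577}{2} + 39555 \frac{\sqrt{14}}{7} = \left(-29577\right) \frac{1}{2} + \frac{39555 \sqrt{14}}{7} = - \frac{29577}{2} + \frac{39555 \sqrt{14}}{7}$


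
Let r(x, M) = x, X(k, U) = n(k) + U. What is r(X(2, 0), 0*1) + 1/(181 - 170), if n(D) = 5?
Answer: 56/11 ≈ 5.0909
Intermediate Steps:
X(k, U) = 5 + U
r(X(2, 0), 0*1) + 1/(181 - 170) = (5 + 0) + 1/(181 - 170) = 5 + 1/11 = 56/11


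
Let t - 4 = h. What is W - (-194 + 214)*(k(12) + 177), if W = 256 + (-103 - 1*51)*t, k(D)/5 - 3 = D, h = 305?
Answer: -52370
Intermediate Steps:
t = 309 (t = 4 + 305 = 309)
k(D) = 15 + 5*D
W = -47330 (W = 256 + (-103 - 1*51)*309 = 256 + (-103 - 51)*309 = 256 - 154*309 = 256 - 47586 = -47330)
W - (-194 + 214)*(k(12) + 177) = -47330 - (-194 + 214)*((15 + 5*12) + 177) = -47330 - 20*((15 + 60) + 177) = -47330 - 20*(75 + 177) = -47330 - 20*252 = -47330 - 1*5040 = -47330 - 5040 = -52370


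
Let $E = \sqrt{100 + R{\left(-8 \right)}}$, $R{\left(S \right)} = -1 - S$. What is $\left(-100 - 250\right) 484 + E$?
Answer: $-169400 + \sqrt{107} \approx -1.6939 \cdot 10^{5}$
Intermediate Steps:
$E = \sqrt{107}$ ($E = \sqrt{100 - -7} = \sqrt{100 + \left(-1 + 8\right)} = \sqrt{100 + 7} = \sqrt{107} \approx 10.344$)
$\left(-100 - 250\right) 484 + E = \left(-100 - 250\right) 484 + \sqrt{107} = \left(-350\right) 484 + \sqrt{107} = -169400 + \sqrt{107}$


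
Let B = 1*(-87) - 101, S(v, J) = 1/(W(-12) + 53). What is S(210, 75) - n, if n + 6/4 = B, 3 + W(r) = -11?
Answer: 14783/78 ≈ 189.53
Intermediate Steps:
W(r) = -14 (W(r) = -3 - 11 = -14)
S(v, J) = 1/39 (S(v, J) = 1/(-14 + 53) = 1/39)
B = -188 (B = -87 - 101 = -188)
n = -379/2 (n = -3/2 - 188 = -379/2 ≈ -189.50)
S(210, 75) - n = 1/39 - 1*(-379/2) = 1/39 + 379/2 = 14783/78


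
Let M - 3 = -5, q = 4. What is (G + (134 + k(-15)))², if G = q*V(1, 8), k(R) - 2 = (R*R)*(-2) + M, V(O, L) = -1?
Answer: 102400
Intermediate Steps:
M = -2 (M = 3 - 5 = -2)
k(R) = -2*R² (k(R) = 2 + ((R*R)*(-2) - 2) = 2 + (R²*(-2) - 2) = 2 + (-2*R² - 2) = 2 + (-2 - 2*R²) = -2*R²)
G = -4 (G = 4*(-1) = -4)
(G + (134 + k(-15)))² = (-4 + (134 - 2*(-15)²))² = (-4 + (134 - 2*225))² = (-4 + (134 - 450))² = (-4 - 316)² = (-320)² = 102400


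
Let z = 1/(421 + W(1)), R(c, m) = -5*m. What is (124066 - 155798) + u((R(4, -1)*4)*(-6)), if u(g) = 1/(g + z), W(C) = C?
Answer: -1606877170/50639 ≈ -31732.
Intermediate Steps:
z = 1/422 (z = 1/(421 + 1) = 1/422 ≈ 0.0023697)
u(g) = 1/(1/422 + g) (u(g) = 1/(g + 1/422) = 1/(1/422 + g))
(124066 - 155798) + u((R(4, -1)*4)*(-6)) = (124066 - 155798) + 422/(1 + 422*((-5*(-1)*4)*(-6))) = -31732 + 422/(1 + 422*((5*4)*(-6))) = -31732 + 422/(1 + 422*(20*(-6))) = -31732 + 422/(1 + 422*(-120)) = -31732 + 422/(1 - 50640) = -31732 + 422/(-50639) = -31732 + 422*(-1/50639) = -31732 - 422/50639 = -1606877170/50639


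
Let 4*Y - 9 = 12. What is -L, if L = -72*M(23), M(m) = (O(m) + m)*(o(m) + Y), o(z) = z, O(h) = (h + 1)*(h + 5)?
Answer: 1413630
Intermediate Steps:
Y = 21/4 (Y = 9/4 + (¼)*12 = 9/4 + 3 = 21/4 ≈ 5.2500)
O(h) = (1 + h)*(5 + h)
M(m) = (21/4 + m)*(5 + m² + 7*m) (M(m) = ((5 + m² + 6*m) + m)*(m + 21/4) = (5 + m² + 7*m)*(21/4 + m) = (21/4 + m)*(5 + m² + 7*m))
L = -1413630 (L = -72*(105/4 + 23³ + (49/4)*23² + (167/4)*23) = -72*(105/4 + 12167 + (49/4)*529 + 3841/4) = -72*(105/4 + 12167 + 25921/4 + 3841/4) = -72*78535/4 = -1413630)
-L = -1*(-1413630) = 1413630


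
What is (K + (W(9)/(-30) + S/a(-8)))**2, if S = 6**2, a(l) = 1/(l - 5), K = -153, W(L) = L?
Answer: 38601369/100 ≈ 3.8601e+5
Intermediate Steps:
a(l) = 1/(-5 + l)
S = 36
(K + (W(9)/(-30) + S/a(-8)))**2 = (-153 + (9/(-30) + 36/(1/(-5 - 8))))**2 = (-153 + (9*(-1/30) + 36/(1/(-13))))**2 = (-153 + (-3/10 + 36/(-1/13)))**2 = (-153 + (-3/10 + 36*(-13)))**2 = (-153 + (-3/10 - 468))**2 = (-153 - 4683/10)**2 = (-6213/10)**2 = 38601369/100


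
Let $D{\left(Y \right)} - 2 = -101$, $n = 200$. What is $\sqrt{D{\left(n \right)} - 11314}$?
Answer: $i \sqrt{11413} \approx 106.83 i$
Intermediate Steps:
$D{\left(Y \right)} = -99$ ($D{\left(Y \right)} = 2 - 101 = -99$)
$\sqrt{D{\left(n \right)} - 11314} = \sqrt{-99 - 11314} = \sqrt{-11413} = i \sqrt{11413}$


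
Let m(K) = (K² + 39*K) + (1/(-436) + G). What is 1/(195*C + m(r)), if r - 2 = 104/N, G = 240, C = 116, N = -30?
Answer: 98100/2237165479 ≈ 4.3850e-5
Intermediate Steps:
r = -22/15 (r = 2 + 104/(-30) = 2 + 104*(-1/30) = 2 - 52/15 = -22/15 ≈ -1.4667)
m(K) = 104639/436 + K² + 39*K (m(K) = (K² + 39*K) + (1/(-436) + 240) = (K² + 39*K) + (-1/436 + 240) = (K² + 39*K) + 104639/436 = 104639/436 + K² + 39*K)
1/(195*C + m(r)) = 1/(195*116 + (104639/436 + (-22/15)² + 39*(-22/15))) = 1/(22620 + (104639/436 + 484/225 - 286/5)) = 1/(22620 + 18143479/98100) = 1/(2237165479/98100) = 98100/2237165479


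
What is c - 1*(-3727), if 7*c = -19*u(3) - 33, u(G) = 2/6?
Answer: 78149/21 ≈ 3721.4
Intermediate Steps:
u(G) = ⅓ (u(G) = 2*(⅙) = ⅓)
c = -118/21 (c = (-19*⅓ - 33)/7 = (-19/3 - 33)/7 = (⅐)*(-118/3) = -118/21 ≈ -5.6190)
c - 1*(-3727) = -118/21 - 1*(-3727) = -118/21 + 3727 = 78149/21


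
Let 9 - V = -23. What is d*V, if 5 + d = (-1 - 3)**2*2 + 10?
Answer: 1184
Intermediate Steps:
V = 32 (V = 9 - 1*(-23) = 9 + 23 = 32)
d = 37 (d = -5 + ((-1 - 3)**2*2 + 10) = -5 + ((-4)**2*2 + 10) = -5 + (16*2 + 10) = -5 + (32 + 10) = -5 + 42 = 37)
d*V = 37*32 = 1184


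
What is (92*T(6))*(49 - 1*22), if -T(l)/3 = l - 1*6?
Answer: 0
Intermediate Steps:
T(l) = 18 - 3*l (T(l) = -3*(l - 1*6) = -3*(l - 6) = -3*(-6 + l) = 18 - 3*l)
(92*T(6))*(49 - 1*22) = (92*(18 - 3*6))*(49 - 1*22) = (92*(18 - 18))*(49 - 22) = (92*0)*27 = 0*27 = 0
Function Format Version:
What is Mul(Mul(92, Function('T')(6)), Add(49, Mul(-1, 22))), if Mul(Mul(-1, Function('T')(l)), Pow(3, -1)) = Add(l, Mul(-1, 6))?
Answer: 0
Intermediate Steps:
Function('T')(l) = Add(18, Mul(-3, l)) (Function('T')(l) = Mul(-3, Add(l, Mul(-1, 6))) = Mul(-3, Add(l, -6)) = Mul(-3, Add(-6, l)) = Add(18, Mul(-3, l)))
Mul(Mul(92, Function('T')(6)), Add(49, Mul(-1, 22))) = Mul(Mul(92, Add(18, Mul(-3, 6))), Add(49, Mul(-1, 22))) = Mul(Mul(92, Add(18, -18)), Add(49, -22)) = Mul(Mul(92, 0), 27) = Mul(0, 27) = 0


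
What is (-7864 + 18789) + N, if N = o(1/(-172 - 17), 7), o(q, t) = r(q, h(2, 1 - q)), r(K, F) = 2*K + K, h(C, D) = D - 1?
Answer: 688274/63 ≈ 10925.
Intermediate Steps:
h(C, D) = -1 + D
r(K, F) = 3*K
o(q, t) = 3*q
N = -1/63 (N = 3/(-172 - 17) = 3/(-189) = 3*(-1/189) = -1/63 ≈ -0.015873)
(-7864 + 18789) + N = (-7864 + 18789) - 1/63 = 10925 - 1/63 = 688274/63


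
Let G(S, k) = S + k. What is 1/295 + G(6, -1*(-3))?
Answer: 2656/295 ≈ 9.0034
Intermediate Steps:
1/295 + G(6, -1*(-3)) = 1/295 + (6 - 1*(-3)) = 1/295 + (6 + 3) = 1/295 + 9 = 2656/295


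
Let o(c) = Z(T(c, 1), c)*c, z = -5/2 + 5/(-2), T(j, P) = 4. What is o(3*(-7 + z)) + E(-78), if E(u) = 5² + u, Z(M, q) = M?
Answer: -197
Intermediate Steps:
z = -5 (z = -5*½ + 5*(-½) = -5/2 - 5/2 = -5)
o(c) = 4*c
E(u) = 25 + u
o(3*(-7 + z)) + E(-78) = 4*(3*(-7 - 5)) + (25 - 78) = 4*(3*(-12)) - 53 = 4*(-36) - 53 = -144 - 53 = -197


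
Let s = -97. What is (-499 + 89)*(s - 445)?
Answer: 222220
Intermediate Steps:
(-499 + 89)*(s - 445) = (-499 + 89)*(-97 - 445) = -410*(-542) = 222220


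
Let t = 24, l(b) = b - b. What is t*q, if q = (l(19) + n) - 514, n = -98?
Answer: -14688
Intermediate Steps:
l(b) = 0
q = -612 (q = (0 - 98) - 514 = -98 - 514 = -612)
t*q = 24*(-612) = -14688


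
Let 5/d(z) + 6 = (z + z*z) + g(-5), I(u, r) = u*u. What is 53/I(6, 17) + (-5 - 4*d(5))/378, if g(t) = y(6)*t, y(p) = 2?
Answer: 2567/1764 ≈ 1.4552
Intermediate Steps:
I(u, r) = u**2
g(t) = 2*t
d(z) = 5/(-16 + z + z**2) (d(z) = 5/(-6 + ((z + z*z) + 2*(-5))) = 5/(-6 + ((z + z**2) - 10)) = 5/(-6 + (-10 + z + z**2)) = 5/(-16 + z + z**2))
53/I(6, 17) + (-5 - 4*d(5))/378 = 53/(6**2) + (-5 - 20/(-16 + 5 + 5**2))/378 = 53/36 + (-5 - 20/(-16 + 5 + 25))*(1/378) = 53*(1/36) + (-5 - 20/14)*(1/378) = 53/36 + (-5 - 20/14)*(1/378) = 53/36 + (-5 - 4*5/14)*(1/378) = 53/36 + (-5 - 10/7)*(1/378) = 53/36 - 45/7*1/378 = 53/36 - 5/294 = 2567/1764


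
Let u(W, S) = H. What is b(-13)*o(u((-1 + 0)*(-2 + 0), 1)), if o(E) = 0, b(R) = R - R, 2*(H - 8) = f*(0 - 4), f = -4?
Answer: 0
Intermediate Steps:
H = 16 (H = 8 + (-4*(0 - 4))/2 = 8 + (-4*(-4))/2 = 8 + (1/2)*16 = 8 + 8 = 16)
u(W, S) = 16
b(R) = 0
b(-13)*o(u((-1 + 0)*(-2 + 0), 1)) = 0*0 = 0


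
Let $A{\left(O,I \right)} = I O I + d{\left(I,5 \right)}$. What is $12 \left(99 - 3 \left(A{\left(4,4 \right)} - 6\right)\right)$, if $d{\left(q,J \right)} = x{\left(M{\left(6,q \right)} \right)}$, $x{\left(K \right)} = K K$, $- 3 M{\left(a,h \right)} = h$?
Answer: $-964$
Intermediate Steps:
$M{\left(a,h \right)} = - \frac{h}{3}$
$x{\left(K \right)} = K^{2}$
$d{\left(q,J \right)} = \frac{q^{2}}{9}$ ($d{\left(q,J \right)} = \left(- \frac{q}{3}\right)^{2} = \frac{q^{2}}{9}$)
$A{\left(O,I \right)} = \frac{I^{2}}{9} + O I^{2}$ ($A{\left(O,I \right)} = I O I + \frac{I^{2}}{9} = O I^{2} + \frac{I^{2}}{9} = \frac{I^{2}}{9} + O I^{2}$)
$12 \left(99 - 3 \left(A{\left(4,4 \right)} - 6\right)\right) = 12 \left(99 - 3 \left(4^{2} \left(\frac{1}{9} + 4\right) - 6\right)\right) = 12 \left(99 - 3 \left(16 \cdot \frac{37}{9} - 6\right)\right) = 12 \left(99 - 3 \left(\frac{592}{9} - 6\right)\right) = 12 \left(99 - \frac{538}{3}\right) = 12 \left(- \frac{241}{3}\right) = -964$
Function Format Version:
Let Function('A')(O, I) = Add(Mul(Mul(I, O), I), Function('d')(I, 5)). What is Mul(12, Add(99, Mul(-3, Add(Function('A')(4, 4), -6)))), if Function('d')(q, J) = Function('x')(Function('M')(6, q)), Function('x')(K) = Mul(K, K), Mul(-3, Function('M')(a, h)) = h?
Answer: -964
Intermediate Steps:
Function('M')(a, h) = Mul(Rational(-1, 3), h)
Function('x')(K) = Pow(K, 2)
Function('d')(q, J) = Mul(Rational(1, 9), Pow(q, 2)) (Function('d')(q, J) = Pow(Mul(Rational(-1, 3), q), 2) = Mul(Rational(1, 9), Pow(q, 2)))
Function('A')(O, I) = Add(Mul(Rational(1, 9), Pow(I, 2)), Mul(O, Pow(I, 2))) (Function('A')(O, I) = Add(Mul(Mul(I, O), I), Mul(Rational(1, 9), Pow(I, 2))) = Add(Mul(O, Pow(I, 2)), Mul(Rational(1, 9), Pow(I, 2))) = Add(Mul(Rational(1, 9), Pow(I, 2)), Mul(O, Pow(I, 2))))
Mul(12, Add(99, Mul(-3, Add(Function('A')(4, 4), -6)))) = Mul(12, Add(99, Mul(-3, Add(Mul(Pow(4, 2), Add(Rational(1, 9), 4)), -6)))) = Mul(12, Add(99, Mul(-3, Add(Mul(16, Rational(37, 9)), -6)))) = Mul(12, Add(99, Mul(-3, Add(Rational(592, 9), -6)))) = Mul(12, Add(99, Mul(-3, Rational(538, 9)))) = Mul(12, Add(99, Rational(-538, 3))) = Mul(12, Rational(-241, 3)) = -964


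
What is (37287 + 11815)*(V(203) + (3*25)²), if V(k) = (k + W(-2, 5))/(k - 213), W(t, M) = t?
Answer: 1376058999/5 ≈ 2.7521e+8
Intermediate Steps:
V(k) = (-2 + k)/(-213 + k) (V(k) = (k - 2)/(k - 213) = (-2 + k)/(-213 + k))
(37287 + 11815)*(V(203) + (3*25)²) = (37287 + 11815)*((-2 + 203)/(-213 + 203) + (3*25)²) = 49102*(201/(-10) + 75²) = 49102*(-⅒*201 + 5625) = 49102*(-201/10 + 5625) = 49102*(56049/10) = 1376058999/5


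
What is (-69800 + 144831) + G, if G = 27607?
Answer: 102638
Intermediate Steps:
(-69800 + 144831) + G = (-69800 + 144831) + 27607 = 75031 + 27607 = 102638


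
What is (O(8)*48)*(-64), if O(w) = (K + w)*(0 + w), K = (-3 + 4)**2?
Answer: -221184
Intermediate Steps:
K = 1 (K = 1**2 = 1)
O(w) = w*(1 + w) (O(w) = (1 + w)*(0 + w) = (1 + w)*w = w*(1 + w))
(O(8)*48)*(-64) = ((8*(1 + 8))*48)*(-64) = ((8*9)*48)*(-64) = (72*48)*(-64) = 3456*(-64) = -221184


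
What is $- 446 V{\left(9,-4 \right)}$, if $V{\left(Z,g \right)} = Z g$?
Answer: $16056$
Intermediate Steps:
$- 446 V{\left(9,-4 \right)} = - 446 \cdot 9 \left(-4\right) = \left(-446\right) \left(-36\right) = 16056$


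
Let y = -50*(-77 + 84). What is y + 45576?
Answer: 45226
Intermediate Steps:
y = -350 (y = -50*7 = -350)
y + 45576 = -350 + 45576 = 45226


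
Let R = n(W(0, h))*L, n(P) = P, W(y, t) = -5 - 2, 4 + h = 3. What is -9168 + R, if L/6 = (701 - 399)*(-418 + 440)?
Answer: -288216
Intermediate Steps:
h = -1 (h = -4 + 3 = -1)
L = 39864 (L = 6*((701 - 399)*(-418 + 440)) = 6*(302*22) = 6*6644 = 39864)
W(y, t) = -7
R = -279048 (R = -7*39864 = -279048)
-9168 + R = -9168 - 279048 = -288216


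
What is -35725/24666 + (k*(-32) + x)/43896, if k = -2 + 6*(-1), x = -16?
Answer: -65094365/45114114 ≈ -1.4429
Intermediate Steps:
k = -8 (k = -2 - 6 = -8)
-35725/24666 + (k*(-32) + x)/43896 = -35725/24666 + (-8*(-32) - 16)/43896 = -35725*1/24666 + (256 - 16)*(1/43896) = -35725/24666 + 240*(1/43896) = -35725/24666 + 10/1829 = -65094365/45114114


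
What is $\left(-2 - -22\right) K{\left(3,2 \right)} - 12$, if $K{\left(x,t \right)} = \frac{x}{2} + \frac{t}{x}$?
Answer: $\frac{94}{3} \approx 31.333$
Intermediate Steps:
$K{\left(x,t \right)} = \frac{x}{2} + \frac{t}{x}$ ($K{\left(x,t \right)} = x \frac{1}{2} + \frac{t}{x} = \frac{x}{2} + \frac{t}{x}$)
$\left(-2 - -22\right) K{\left(3,2 \right)} - 12 = \left(-2 - -22\right) \left(\frac{1}{2} \cdot 3 + \frac{2}{3}\right) - 12 = \left(-2 + 22\right) \left(\frac{3}{2} + 2 \cdot \frac{1}{3}\right) - 12 = 20 \left(\frac{3}{2} + \frac{2}{3}\right) - 12 = 20 \cdot \frac{13}{6} - 12 = \frac{130}{3} - 12 = \frac{94}{3}$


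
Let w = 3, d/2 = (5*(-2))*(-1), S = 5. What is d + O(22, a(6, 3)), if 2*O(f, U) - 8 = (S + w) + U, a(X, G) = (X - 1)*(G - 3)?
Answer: 28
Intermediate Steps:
d = 20 (d = 2*((5*(-2))*(-1)) = 2*(-10*(-1)) = 2*10 = 20)
a(X, G) = (-1 + X)*(-3 + G)
O(f, U) = 8 + U/2 (O(f, U) = 4 + ((5 + 3) + U)/2 = 4 + (8 + U)/2 = 4 + (4 + U/2) = 8 + U/2)
d + O(22, a(6, 3)) = 20 + (8 + (3 - 1*3 - 3*6 + 3*6)/2) = 20 + (8 + (3 - 3 - 18 + 18)/2) = 20 + (8 + (½)*0) = 20 + (8 + 0) = 20 + 8 = 28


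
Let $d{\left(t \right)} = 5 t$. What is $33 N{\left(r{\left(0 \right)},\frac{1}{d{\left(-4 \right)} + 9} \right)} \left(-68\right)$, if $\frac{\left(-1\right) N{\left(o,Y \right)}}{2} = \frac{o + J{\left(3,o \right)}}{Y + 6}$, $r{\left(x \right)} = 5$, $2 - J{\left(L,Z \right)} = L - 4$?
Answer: $\frac{394944}{65} \approx 6076.1$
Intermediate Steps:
$J{\left(L,Z \right)} = 6 - L$ ($J{\left(L,Z \right)} = 2 - \left(L - 4\right) = 2 - \left(-4 + L\right) = 6 - L$)
$N{\left(o,Y \right)} = - \frac{2 \left(3 + o\right)}{6 + Y}$ ($N{\left(o,Y \right)} = - 2 \frac{o + \left(6 - 3\right)}{Y + 6} = - 2 \frac{o + \left(6 - 3\right)}{6 + Y} = - 2 \frac{o + 3}{6 + Y} = - 2 \frac{3 + o}{6 + Y} = - \frac{2 \left(3 + o\right)}{6 + Y}$)
$33 N{\left(r{\left(0 \right)},\frac{1}{d{\left(-4 \right)} + 9} \right)} \left(-68\right) = 33 \frac{2 \left(-3 - 5\right)}{6 + \frac{1}{5 \left(-4\right) + 9}} \left(-68\right) = 33 \frac{2 \left(-3 - 5\right)}{6 + \frac{1}{-20 + 9}} \left(-68\right) = 33 \cdot 2 \frac{1}{6 + \frac{1}{-11}} \left(-8\right) \left(-68\right) = 33 \cdot 2 \frac{1}{6 - \frac{1}{11}} \left(-8\right) \left(-68\right) = 33 \cdot 2 \frac{1}{\frac{65}{11}} \left(-8\right) \left(-68\right) = 33 \cdot 2 \cdot \frac{11}{65} \left(-8\right) \left(-68\right) = 33 \left(- \frac{176}{65}\right) \left(-68\right) = \left(- \frac{5808}{65}\right) \left(-68\right) = \frac{394944}{65}$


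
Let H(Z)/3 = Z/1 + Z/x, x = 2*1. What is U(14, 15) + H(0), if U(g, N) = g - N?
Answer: -1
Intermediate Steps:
x = 2
H(Z) = 9*Z/2 (H(Z) = 3*(Z/1 + Z/2) = 3*(Z*1 + Z*(½)) = 3*(Z + Z/2) = 3*(3*Z/2) = 9*Z/2)
U(14, 15) + H(0) = (14 - 1*15) + (9/2)*0 = (14 - 15) + 0 = -1 + 0 = -1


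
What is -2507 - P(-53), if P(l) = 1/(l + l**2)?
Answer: -6909293/2756 ≈ -2507.0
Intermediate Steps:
-2507 - P(-53) = -2507 - 1/((-53)*(1 - 53)) = -2507 - (-1)/(53*(-52)) = -2507 - (-1)*(-1)/(53*52) = -2507 - 1*1/2756 = -2507 - 1/2756 = -6909293/2756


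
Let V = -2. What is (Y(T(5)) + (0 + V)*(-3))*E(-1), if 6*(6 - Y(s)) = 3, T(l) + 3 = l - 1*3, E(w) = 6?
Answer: 69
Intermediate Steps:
T(l) = -6 + l (T(l) = -3 + (l - 1*3) = -3 + (l - 3) = -3 + (-3 + l) = -6 + l)
Y(s) = 11/2 (Y(s) = 6 - ⅙*3 = 6 - ½ = 11/2)
(Y(T(5)) + (0 + V)*(-3))*E(-1) = (11/2 + (0 - 2)*(-3))*6 = (11/2 - 2*(-3))*6 = (11/2 + 6)*6 = (23/2)*6 = 69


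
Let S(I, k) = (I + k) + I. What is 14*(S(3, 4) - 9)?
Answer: 14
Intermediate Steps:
S(I, k) = k + 2*I
14*(S(3, 4) - 9) = 14*((4 + 2*3) - 9) = 14*((4 + 6) - 9) = 14*(10 - 9) = 14*1 = 14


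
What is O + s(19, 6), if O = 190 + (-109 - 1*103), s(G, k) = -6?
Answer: -28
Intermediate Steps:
O = -22 (O = 190 + (-109 - 103) = 190 - 212 = -22)
O + s(19, 6) = -22 - 6 = -28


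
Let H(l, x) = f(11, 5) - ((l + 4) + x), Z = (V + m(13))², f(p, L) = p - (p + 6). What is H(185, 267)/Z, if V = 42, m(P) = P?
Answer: -42/275 ≈ -0.15273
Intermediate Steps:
f(p, L) = -6 (f(p, L) = p - (6 + p) = p + (-6 - p) = -6)
Z = 3025 (Z = (42 + 13)² = 55² = 3025)
H(l, x) = -10 - l - x (H(l, x) = -6 - ((l + 4) + x) = -6 - ((4 + l) + x) = -6 - (4 + l + x) = -6 + (-4 - l - x) = -10 - l - x)
H(185, 267)/Z = (-10 - 1*185 - 1*267)/3025 = (-10 - 185 - 267)*(1/3025) = -462*1/3025 = -42/275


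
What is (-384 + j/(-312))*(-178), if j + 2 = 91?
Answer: 10670833/156 ≈ 68403.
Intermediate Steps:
j = 89 (j = -2 + 91 = 89)
(-384 + j/(-312))*(-178) = (-384 + 89/(-312))*(-178) = (-384 + 89*(-1/312))*(-178) = (-384 - 89/312)*(-178) = -119897/312*(-178) = 10670833/156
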